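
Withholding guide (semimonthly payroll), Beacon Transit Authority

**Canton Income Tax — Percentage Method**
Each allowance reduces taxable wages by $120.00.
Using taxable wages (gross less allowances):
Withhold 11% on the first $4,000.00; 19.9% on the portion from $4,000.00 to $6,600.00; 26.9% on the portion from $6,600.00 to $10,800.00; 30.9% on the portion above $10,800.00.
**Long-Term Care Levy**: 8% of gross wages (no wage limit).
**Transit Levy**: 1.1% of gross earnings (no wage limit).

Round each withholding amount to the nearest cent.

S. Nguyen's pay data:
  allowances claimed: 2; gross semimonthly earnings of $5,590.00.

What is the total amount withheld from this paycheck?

$1,217.34

Canton Income Tax: taxable = $5,590.00 − 2×$120.00 = $5,350.00
  $440.00 + 19.9% × ($5,350.00 − $4,000.00) = $440.00 + 19.9% × $1,350.00 = $708.65
Long-Term Care Levy: 8% × $5,590.00 = $447.20
Transit Levy: 1.1% × $5,590.00 = $61.49
Total: $708.65 + $447.20 + $61.49 = $1,217.34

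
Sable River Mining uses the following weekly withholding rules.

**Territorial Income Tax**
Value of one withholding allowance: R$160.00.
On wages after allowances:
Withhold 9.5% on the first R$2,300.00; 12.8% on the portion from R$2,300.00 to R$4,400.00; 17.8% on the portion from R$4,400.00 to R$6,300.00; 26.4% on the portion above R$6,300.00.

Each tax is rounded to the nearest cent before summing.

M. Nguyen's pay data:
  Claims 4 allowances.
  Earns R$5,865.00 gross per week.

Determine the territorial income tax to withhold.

Territorial Income Tax: taxable = R$5,865.00 − 4×R$160.00 = R$5,225.00
  R$487.30 + 17.8% × (R$5,225.00 − R$4,400.00) = R$487.30 + 17.8% × R$825.00 = R$634.15

R$634.15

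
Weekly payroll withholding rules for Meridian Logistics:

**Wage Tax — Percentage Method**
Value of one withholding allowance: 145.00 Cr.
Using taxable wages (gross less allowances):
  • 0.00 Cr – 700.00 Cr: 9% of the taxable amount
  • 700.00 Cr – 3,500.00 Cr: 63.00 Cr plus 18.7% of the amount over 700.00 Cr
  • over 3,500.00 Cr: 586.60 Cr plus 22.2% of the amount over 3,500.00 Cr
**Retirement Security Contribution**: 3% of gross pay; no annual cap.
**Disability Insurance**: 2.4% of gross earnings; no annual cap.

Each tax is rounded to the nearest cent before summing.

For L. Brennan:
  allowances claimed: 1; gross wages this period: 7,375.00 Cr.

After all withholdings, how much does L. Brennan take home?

5,562.09 Cr

Wage Tax: taxable = 7,375.00 Cr − 1×145.00 Cr = 7,230.00 Cr
  586.60 Cr + 22.2% × (7,230.00 Cr − 3,500.00 Cr) = 586.60 Cr + 22.2% × 3,730.00 Cr = 1,414.66 Cr
Retirement Security Contribution: 3% × 7,375.00 Cr = 221.25 Cr
Disability Insurance: 2.4% × 7,375.00 Cr = 177.00 Cr
Total withheld: 1,414.66 Cr + 221.25 Cr + 177.00 Cr = 1,812.91 Cr
Net pay: 7,375.00 Cr − 1,812.91 Cr = 5,562.09 Cr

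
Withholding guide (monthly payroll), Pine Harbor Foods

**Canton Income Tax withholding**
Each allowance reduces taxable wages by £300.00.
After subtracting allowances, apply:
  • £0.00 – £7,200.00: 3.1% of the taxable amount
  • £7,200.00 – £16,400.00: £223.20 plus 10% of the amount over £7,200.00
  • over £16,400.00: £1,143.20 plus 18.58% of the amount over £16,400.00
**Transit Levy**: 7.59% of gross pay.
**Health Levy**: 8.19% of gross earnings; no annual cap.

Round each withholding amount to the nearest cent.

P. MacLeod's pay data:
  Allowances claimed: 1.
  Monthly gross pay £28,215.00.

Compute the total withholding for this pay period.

Canton Income Tax: taxable = £28,215.00 − 1×£300.00 = £27,915.00
  £1,143.20 + 18.58% × (£27,915.00 − £16,400.00) = £1,143.20 + 18.58% × £11,515.00 = £3,282.69
Transit Levy: 7.59% × £28,215.00 = £2,141.52
Health Levy: 8.19% × £28,215.00 = £2,310.81
Total: £3,282.69 + £2,141.52 + £2,310.81 = £7,735.02

£7,735.02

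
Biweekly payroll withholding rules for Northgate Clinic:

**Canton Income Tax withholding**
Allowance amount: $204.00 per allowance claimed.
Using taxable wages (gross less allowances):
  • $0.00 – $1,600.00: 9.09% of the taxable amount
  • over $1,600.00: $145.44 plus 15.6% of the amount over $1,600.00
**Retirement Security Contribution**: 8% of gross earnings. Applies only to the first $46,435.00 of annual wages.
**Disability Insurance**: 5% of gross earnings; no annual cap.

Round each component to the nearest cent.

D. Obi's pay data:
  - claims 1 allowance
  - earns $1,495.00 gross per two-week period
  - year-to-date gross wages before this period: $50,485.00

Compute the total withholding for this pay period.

$192.10

Canton Income Tax: taxable = $1,495.00 − 1×$204.00 = $1,291.00
  9.09% × $1,291.00 = $117.35
Retirement Security Contribution: YTD $50,485.00 ≥ cap $46,435.00 → $0.00
Disability Insurance: 5% × $1,495.00 = $74.75
Total: $117.35 + $0.00 + $74.75 = $192.10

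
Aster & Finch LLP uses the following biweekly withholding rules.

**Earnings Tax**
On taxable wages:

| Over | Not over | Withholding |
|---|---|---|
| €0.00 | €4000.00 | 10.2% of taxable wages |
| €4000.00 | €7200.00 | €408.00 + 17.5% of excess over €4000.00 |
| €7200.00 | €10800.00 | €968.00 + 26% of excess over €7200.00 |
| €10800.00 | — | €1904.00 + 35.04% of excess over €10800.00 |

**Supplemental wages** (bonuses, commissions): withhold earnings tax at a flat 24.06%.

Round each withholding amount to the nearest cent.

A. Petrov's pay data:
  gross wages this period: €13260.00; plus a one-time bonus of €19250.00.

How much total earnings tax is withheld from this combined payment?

€7397.53

Earnings Tax: taxable = €13260.00
  €1904.00 + 35.04% × (€13260.00 − €10800.00) = €1904.00 + 35.04% × €2460.00 = €2765.98
Supplemental (24.06% flat on bonus): 24.06% × €19250.00 = €4631.55
Total earnings tax: €2765.98 + €4631.55 = €7397.53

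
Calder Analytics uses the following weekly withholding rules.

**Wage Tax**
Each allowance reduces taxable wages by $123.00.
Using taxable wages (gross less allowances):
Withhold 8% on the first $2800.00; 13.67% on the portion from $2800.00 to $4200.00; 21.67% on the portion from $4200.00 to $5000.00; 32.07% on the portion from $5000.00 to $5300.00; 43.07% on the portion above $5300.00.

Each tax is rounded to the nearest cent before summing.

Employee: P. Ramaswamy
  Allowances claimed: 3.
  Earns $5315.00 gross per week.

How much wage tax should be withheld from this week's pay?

Wage Tax: taxable = $5315.00 − 3×$123.00 = $4946.00
  $415.38 + 21.67% × ($4946.00 − $4200.00) = $415.38 + 21.67% × $746.00 = $577.04

$577.04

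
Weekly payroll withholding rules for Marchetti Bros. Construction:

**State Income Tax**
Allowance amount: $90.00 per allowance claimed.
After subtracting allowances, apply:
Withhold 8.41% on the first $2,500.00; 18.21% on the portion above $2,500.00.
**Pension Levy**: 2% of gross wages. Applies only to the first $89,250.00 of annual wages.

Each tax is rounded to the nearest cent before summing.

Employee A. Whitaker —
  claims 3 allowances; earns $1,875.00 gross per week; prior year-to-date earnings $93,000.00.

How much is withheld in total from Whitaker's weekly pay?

State Income Tax: taxable = $1,875.00 − 3×$90.00 = $1,605.00
  8.41% × $1,605.00 = $134.98
Pension Levy: YTD $93,000.00 ≥ cap $89,250.00 → $0.00
Total: $134.98 + $0.00 = $134.98

$134.98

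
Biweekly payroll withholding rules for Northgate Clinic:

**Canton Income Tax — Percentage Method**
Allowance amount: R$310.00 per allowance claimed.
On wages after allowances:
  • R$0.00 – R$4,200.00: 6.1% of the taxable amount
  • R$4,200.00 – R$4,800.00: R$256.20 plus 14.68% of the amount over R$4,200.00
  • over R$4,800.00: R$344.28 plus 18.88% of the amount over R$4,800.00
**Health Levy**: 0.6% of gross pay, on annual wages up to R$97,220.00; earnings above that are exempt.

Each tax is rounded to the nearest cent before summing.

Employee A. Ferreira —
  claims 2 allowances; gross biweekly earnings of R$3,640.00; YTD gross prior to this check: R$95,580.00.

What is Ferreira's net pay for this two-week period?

R$3,445.94

Canton Income Tax: taxable = R$3,640.00 − 2×R$310.00 = R$3,020.00
  6.1% × R$3,020.00 = R$184.22
Health Levy: cap R$97,220.00 − YTD R$95,580.00 = R$1,640.00 subject; 0.6% × R$1,640.00 = R$9.84
Total withheld: R$184.22 + R$9.84 = R$194.06
Net pay: R$3,640.00 − R$194.06 = R$3,445.94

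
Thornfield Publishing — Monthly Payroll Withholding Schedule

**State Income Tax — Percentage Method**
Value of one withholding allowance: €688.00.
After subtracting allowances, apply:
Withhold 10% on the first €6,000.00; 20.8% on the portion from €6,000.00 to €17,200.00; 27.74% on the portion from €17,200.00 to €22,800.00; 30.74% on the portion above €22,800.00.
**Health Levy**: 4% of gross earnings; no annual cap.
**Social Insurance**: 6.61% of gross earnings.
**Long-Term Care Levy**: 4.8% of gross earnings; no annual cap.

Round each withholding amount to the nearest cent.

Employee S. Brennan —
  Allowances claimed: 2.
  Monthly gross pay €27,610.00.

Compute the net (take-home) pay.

State Income Tax: taxable = €27,610.00 − 2×€688.00 = €26,234.00
  €4,483.04 + 30.74% × (€26,234.00 − €22,800.00) = €4,483.04 + 30.74% × €3,434.00 = €5,538.65
Health Levy: 4% × €27,610.00 = €1,104.40
Social Insurance: 6.61% × €27,610.00 = €1,825.02
Long-Term Care Levy: 4.8% × €27,610.00 = €1,325.28
Total withheld: €5,538.65 + €1,104.40 + €1,825.02 + €1,325.28 = €9,793.35
Net pay: €27,610.00 − €9,793.35 = €17,816.65

€17,816.65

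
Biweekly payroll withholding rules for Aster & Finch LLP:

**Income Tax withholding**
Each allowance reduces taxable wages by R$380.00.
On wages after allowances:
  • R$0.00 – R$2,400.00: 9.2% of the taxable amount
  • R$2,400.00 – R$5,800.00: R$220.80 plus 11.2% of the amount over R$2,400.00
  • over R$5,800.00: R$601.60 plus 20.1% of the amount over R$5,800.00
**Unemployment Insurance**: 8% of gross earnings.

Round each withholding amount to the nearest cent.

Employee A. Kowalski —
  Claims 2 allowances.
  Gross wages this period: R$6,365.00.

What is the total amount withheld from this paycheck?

R$1,088.96

Income Tax: taxable = R$6,365.00 − 2×R$380.00 = R$5,605.00
  R$220.80 + 11.2% × (R$5,605.00 − R$2,400.00) = R$220.80 + 11.2% × R$3,205.00 = R$579.76
Unemployment Insurance: 8% × R$6,365.00 = R$509.20
Total: R$579.76 + R$509.20 = R$1,088.96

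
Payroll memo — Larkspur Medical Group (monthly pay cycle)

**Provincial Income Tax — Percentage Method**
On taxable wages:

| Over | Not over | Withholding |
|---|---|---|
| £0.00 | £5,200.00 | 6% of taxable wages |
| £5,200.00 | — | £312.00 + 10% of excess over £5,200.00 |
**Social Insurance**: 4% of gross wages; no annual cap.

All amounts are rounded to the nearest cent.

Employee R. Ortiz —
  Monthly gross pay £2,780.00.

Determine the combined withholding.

£278.00

Provincial Income Tax: taxable = £2,780.00
  6% × £2,780.00 = £166.80
Social Insurance: 4% × £2,780.00 = £111.20
Total: £166.80 + £111.20 = £278.00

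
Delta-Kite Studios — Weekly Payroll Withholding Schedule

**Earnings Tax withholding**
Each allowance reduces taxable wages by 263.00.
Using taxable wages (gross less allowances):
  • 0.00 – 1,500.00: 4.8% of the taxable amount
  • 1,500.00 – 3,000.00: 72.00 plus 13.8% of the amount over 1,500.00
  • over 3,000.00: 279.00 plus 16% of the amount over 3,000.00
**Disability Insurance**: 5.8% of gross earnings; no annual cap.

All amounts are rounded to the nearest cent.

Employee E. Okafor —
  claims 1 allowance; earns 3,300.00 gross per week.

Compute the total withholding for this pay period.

476.32

Earnings Tax: taxable = 3,300.00 − 1×263.00 = 3,037.00
  279.00 + 16% × (3,037.00 − 3,000.00) = 279.00 + 16% × 37.00 = 284.92
Disability Insurance: 5.8% × 3,300.00 = 191.40
Total: 284.92 + 191.40 = 476.32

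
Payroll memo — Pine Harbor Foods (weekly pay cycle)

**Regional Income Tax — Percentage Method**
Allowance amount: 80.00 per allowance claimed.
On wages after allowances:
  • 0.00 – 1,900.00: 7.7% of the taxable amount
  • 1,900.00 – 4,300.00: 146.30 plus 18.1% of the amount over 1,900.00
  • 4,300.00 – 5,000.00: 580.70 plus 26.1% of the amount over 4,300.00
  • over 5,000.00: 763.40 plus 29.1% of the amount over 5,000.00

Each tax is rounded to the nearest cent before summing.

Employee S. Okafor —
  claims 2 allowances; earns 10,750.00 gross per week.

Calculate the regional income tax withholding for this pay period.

2,390.09

Regional Income Tax: taxable = 10,750.00 − 2×80.00 = 10,590.00
  763.40 + 29.1% × (10,590.00 − 5,000.00) = 763.40 + 29.1% × 5,590.00 = 2,390.09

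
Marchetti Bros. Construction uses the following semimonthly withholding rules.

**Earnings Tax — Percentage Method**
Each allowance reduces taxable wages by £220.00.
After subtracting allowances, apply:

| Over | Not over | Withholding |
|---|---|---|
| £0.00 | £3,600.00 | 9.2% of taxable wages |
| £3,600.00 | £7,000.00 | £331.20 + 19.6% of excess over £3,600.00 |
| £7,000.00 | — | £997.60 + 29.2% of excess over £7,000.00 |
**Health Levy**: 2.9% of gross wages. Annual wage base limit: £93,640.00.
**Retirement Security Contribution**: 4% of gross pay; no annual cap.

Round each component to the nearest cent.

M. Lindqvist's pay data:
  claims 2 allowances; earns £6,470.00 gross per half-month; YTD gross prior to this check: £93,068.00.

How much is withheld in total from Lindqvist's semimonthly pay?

Earnings Tax: taxable = £6,470.00 − 2×£220.00 = £6,030.00
  £331.20 + 19.6% × (£6,030.00 − £3,600.00) = £331.20 + 19.6% × £2,430.00 = £807.48
Health Levy: cap £93,640.00 − YTD £93,068.00 = £572.00 subject; 2.9% × £572.00 = £16.59
Retirement Security Contribution: 4% × £6,470.00 = £258.80
Total: £807.48 + £16.59 + £258.80 = £1,082.87

£1,082.87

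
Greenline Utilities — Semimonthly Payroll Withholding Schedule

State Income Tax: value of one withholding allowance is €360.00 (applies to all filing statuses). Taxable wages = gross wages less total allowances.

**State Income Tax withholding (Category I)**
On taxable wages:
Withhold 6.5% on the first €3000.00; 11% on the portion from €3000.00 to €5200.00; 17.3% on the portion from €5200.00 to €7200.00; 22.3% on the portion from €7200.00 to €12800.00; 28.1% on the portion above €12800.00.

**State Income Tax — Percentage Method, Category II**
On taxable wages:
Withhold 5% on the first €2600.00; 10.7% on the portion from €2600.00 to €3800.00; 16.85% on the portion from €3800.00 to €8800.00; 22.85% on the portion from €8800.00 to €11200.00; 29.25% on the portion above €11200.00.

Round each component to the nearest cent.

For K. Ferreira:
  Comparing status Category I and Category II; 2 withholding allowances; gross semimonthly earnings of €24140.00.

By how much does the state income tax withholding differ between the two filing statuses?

State Income Tax (Category I): taxable = €24140.00 − 2×€360.00 = €23420.00
  €2031.80 + 28.1% × (€23420.00 − €12800.00) = €2031.80 + 28.1% × €10620.00 = €5016.02
State Income Tax (Category II): taxable = €24140.00 − 2×€360.00 = €23420.00
  €1649.30 + 29.25% × (€23420.00 − €11200.00) = €1649.30 + 29.25% × €12220.00 = €5223.65
Difference: |€5016.02 − €5223.65| = €207.63 (higher under Category II)

€207.63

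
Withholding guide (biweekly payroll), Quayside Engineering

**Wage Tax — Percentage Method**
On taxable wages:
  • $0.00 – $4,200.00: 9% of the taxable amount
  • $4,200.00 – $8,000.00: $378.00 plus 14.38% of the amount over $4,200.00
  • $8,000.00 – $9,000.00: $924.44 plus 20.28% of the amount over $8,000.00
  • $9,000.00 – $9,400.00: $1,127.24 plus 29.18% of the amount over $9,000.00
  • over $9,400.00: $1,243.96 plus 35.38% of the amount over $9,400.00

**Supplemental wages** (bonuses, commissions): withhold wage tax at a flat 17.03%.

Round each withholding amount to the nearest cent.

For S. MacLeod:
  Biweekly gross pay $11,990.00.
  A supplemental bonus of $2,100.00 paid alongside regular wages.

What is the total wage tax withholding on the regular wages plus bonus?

$2,517.93

Wage Tax: taxable = $11,990.00
  $1,243.96 + 35.38% × ($11,990.00 − $9,400.00) = $1,243.96 + 35.38% × $2,590.00 = $2,160.30
Supplemental (17.03% flat on bonus): 17.03% × $2,100.00 = $357.63
Total wage tax: $2,160.30 + $357.63 = $2,517.93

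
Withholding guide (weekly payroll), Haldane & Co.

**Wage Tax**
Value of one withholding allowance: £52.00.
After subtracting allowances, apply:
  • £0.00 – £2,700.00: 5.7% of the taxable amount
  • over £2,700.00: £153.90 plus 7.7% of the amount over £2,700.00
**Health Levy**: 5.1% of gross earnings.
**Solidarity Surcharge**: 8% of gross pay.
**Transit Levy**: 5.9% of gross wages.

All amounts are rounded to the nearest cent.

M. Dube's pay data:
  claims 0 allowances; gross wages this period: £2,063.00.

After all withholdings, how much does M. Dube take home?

Wage Tax: taxable = £2,063.00
  5.7% × £2,063.00 = £117.59
Health Levy: 5.1% × £2,063.00 = £105.21
Solidarity Surcharge: 8% × £2,063.00 = £165.04
Transit Levy: 5.9% × £2,063.00 = £121.72
Total withheld: £117.59 + £105.21 + £165.04 + £121.72 = £509.56
Net pay: £2,063.00 − £509.56 = £1,553.44

£1,553.44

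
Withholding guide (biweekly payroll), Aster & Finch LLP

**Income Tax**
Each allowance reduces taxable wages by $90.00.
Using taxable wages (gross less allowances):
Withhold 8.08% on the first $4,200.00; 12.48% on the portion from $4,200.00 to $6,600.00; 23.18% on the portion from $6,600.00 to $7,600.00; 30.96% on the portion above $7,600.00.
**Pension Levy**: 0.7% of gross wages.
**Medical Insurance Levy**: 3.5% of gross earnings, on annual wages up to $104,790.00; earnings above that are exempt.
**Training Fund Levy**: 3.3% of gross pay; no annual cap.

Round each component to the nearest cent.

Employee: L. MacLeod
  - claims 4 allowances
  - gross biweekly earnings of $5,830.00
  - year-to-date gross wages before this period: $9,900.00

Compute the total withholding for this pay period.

$935.11

Income Tax: taxable = $5,830.00 − 4×$90.00 = $5,470.00
  $339.36 + 12.48% × ($5,470.00 − $4,200.00) = $339.36 + 12.48% × $1,270.00 = $497.86
Pension Levy: 0.7% × $5,830.00 = $40.81
Medical Insurance Levy: 3.5% × $5,830.00 = $204.05
Training Fund Levy: 3.3% × $5,830.00 = $192.39
Total: $497.86 + $40.81 + $204.05 + $192.39 = $935.11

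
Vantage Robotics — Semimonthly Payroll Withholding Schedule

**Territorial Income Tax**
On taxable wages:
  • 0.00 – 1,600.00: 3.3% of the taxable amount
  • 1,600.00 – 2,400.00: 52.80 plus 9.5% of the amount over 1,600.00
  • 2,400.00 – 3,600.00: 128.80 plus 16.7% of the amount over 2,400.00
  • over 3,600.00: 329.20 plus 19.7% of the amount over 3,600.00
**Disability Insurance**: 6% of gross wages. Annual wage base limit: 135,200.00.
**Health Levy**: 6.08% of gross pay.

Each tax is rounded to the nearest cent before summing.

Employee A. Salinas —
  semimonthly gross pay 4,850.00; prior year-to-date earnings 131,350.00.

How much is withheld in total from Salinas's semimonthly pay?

1,101.33

Territorial Income Tax: taxable = 4,850.00
  329.20 + 19.7% × (4,850.00 − 3,600.00) = 329.20 + 19.7% × 1,250.00 = 575.45
Disability Insurance: cap 135,200.00 − YTD 131,350.00 = 3,850.00 subject; 6% × 3,850.00 = 231.00
Health Levy: 6.08% × 4,850.00 = 294.88
Total: 575.45 + 231.00 + 294.88 = 1,101.33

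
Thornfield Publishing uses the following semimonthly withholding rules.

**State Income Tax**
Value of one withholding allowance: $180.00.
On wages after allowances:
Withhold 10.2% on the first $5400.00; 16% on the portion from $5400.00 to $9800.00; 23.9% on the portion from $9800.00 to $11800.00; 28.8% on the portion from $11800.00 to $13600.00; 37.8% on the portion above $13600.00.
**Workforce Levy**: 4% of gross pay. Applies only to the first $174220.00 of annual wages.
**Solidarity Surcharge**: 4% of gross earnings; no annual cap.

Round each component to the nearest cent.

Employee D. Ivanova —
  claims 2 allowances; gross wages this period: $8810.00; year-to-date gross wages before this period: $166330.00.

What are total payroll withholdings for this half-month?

$1706.80

State Income Tax: taxable = $8810.00 − 2×$180.00 = $8450.00
  $550.80 + 16% × ($8450.00 − $5400.00) = $550.80 + 16% × $3050.00 = $1038.80
Workforce Levy: cap $174220.00 − YTD $166330.00 = $7890.00 subject; 4% × $7890.00 = $315.60
Solidarity Surcharge: 4% × $8810.00 = $352.40
Total: $1038.80 + $315.60 + $352.40 = $1706.80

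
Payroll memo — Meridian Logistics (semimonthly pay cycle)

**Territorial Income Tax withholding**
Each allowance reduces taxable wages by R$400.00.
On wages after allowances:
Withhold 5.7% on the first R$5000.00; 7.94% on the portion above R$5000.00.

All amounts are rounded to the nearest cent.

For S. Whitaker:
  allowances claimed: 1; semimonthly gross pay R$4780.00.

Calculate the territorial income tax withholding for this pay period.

R$249.66

Territorial Income Tax: taxable = R$4780.00 − 1×R$400.00 = R$4380.00
  5.7% × R$4380.00 = R$249.66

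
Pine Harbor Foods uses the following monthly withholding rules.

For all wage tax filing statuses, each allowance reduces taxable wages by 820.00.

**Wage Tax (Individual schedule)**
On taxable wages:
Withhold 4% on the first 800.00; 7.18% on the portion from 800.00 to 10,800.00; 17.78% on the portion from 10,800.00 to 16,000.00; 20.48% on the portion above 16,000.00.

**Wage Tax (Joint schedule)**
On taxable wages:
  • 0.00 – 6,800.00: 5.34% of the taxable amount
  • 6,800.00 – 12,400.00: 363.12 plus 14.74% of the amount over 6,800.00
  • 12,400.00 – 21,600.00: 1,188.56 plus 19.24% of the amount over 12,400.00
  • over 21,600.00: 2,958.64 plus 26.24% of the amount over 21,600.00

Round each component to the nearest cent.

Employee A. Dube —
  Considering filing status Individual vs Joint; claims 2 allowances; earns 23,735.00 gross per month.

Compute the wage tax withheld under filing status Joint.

3,088.53

Wage Tax (Joint): taxable = 23,735.00 − 2×820.00 = 22,095.00
  2,958.64 + 26.24% × (22,095.00 − 21,600.00) = 2,958.64 + 26.24% × 495.00 = 3,088.53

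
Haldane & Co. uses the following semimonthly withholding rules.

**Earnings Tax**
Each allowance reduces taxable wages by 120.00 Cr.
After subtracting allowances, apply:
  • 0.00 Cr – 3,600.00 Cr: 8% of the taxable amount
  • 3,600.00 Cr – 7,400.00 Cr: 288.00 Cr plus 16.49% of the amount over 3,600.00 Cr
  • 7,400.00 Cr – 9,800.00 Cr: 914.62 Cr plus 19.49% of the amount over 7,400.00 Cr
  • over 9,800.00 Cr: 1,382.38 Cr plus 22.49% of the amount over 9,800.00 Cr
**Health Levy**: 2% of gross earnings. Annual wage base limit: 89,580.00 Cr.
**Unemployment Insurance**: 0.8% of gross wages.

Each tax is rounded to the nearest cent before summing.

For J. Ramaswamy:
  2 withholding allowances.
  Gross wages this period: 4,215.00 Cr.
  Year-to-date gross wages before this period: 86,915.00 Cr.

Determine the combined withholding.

436.86 Cr

Earnings Tax: taxable = 4,215.00 Cr − 2×120.00 Cr = 3,975.00 Cr
  288.00 Cr + 16.49% × (3,975.00 Cr − 3,600.00 Cr) = 288.00 Cr + 16.49% × 375.00 Cr = 349.84 Cr
Health Levy: cap 89,580.00 Cr − YTD 86,915.00 Cr = 2,665.00 Cr subject; 2% × 2,665.00 Cr = 53.30 Cr
Unemployment Insurance: 0.8% × 4,215.00 Cr = 33.72 Cr
Total: 349.84 Cr + 53.30 Cr + 33.72 Cr = 436.86 Cr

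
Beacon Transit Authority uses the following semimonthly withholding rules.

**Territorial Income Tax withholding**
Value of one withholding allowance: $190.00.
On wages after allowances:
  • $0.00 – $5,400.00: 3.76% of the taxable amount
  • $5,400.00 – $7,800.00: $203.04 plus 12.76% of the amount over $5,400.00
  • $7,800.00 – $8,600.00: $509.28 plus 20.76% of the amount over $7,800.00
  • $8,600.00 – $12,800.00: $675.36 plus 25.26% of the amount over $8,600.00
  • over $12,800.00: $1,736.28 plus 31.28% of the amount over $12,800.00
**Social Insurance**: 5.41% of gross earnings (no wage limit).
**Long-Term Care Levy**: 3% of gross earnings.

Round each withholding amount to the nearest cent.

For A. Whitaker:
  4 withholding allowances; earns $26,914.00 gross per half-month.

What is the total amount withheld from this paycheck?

Territorial Income Tax: taxable = $26,914.00 − 4×$190.00 = $26,154.00
  $1,736.28 + 31.28% × ($26,154.00 − $12,800.00) = $1,736.28 + 31.28% × $13,354.00 = $5,913.41
Social Insurance: 5.41% × $26,914.00 = $1,456.05
Long-Term Care Levy: 3% × $26,914.00 = $807.42
Total: $5,913.41 + $1,456.05 + $807.42 = $8,176.88

$8,176.88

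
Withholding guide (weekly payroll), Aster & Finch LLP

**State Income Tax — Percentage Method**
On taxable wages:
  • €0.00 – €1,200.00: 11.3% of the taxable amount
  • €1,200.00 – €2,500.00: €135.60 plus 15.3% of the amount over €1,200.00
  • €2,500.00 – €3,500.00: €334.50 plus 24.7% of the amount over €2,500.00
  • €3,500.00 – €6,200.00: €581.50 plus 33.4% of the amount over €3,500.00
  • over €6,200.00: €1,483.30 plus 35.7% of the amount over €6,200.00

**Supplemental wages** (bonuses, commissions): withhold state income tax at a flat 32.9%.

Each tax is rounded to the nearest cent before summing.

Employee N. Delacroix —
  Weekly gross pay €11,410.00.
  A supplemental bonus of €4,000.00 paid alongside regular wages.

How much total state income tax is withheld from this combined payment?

State Income Tax: taxable = €11,410.00
  €1,483.30 + 35.7% × (€11,410.00 − €6,200.00) = €1,483.30 + 35.7% × €5,210.00 = €3,343.27
Supplemental (32.9% flat on bonus): 32.9% × €4,000.00 = €1,316.00
Total state income tax: €3,343.27 + €1,316.00 = €4,659.27

€4,659.27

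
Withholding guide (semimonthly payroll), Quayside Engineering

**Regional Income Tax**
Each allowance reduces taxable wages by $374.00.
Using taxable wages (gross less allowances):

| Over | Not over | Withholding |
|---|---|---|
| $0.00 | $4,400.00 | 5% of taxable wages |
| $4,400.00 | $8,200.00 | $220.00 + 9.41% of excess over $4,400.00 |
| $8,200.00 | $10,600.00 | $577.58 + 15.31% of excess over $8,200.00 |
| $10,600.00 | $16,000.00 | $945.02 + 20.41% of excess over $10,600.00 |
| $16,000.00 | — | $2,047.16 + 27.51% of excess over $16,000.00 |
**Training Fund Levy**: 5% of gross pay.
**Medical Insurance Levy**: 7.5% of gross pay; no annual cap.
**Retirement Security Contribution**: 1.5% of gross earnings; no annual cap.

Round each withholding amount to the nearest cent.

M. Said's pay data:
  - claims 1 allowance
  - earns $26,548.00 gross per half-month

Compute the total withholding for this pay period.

Regional Income Tax: taxable = $26,548.00 − 1×$374.00 = $26,174.00
  $2,047.16 + 27.51% × ($26,174.00 − $16,000.00) = $2,047.16 + 27.51% × $10,174.00 = $4,846.03
Training Fund Levy: 5% × $26,548.00 = $1,327.40
Medical Insurance Levy: 7.5% × $26,548.00 = $1,991.10
Retirement Security Contribution: 1.5% × $26,548.00 = $398.22
Total: $4,846.03 + $1,327.40 + $1,991.10 + $398.22 = $8,562.75

$8,562.75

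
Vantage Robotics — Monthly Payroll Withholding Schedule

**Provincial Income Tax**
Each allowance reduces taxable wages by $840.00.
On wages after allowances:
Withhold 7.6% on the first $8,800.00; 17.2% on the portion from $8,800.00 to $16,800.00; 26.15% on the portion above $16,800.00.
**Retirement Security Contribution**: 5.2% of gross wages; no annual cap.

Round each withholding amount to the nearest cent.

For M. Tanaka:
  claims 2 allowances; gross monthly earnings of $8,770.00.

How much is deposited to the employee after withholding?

$7,775.12

Provincial Income Tax: taxable = $8,770.00 − 2×$840.00 = $7,090.00
  7.6% × $7,090.00 = $538.84
Retirement Security Contribution: 5.2% × $8,770.00 = $456.04
Total withheld: $538.84 + $456.04 = $994.88
Net pay: $8,770.00 − $994.88 = $7,775.12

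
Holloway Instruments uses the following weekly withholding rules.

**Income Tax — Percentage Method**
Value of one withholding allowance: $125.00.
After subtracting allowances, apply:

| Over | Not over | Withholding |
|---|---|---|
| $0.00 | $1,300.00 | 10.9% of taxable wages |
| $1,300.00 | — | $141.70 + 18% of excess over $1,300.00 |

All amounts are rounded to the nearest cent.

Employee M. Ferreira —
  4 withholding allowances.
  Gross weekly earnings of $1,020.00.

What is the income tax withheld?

Income Tax: taxable = $1,020.00 − 4×$125.00 = $520.00
  10.9% × $520.00 = $56.68

$56.68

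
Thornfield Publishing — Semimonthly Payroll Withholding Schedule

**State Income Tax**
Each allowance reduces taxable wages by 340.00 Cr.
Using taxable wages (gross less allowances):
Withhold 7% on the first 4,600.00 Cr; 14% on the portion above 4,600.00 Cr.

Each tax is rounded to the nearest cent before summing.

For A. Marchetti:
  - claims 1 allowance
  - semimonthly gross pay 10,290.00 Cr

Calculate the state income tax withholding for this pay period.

State Income Tax: taxable = 10,290.00 Cr − 1×340.00 Cr = 9,950.00 Cr
  322.00 Cr + 14% × (9,950.00 Cr − 4,600.00 Cr) = 322.00 Cr + 14% × 5,350.00 Cr = 1,071.00 Cr

1,071.00 Cr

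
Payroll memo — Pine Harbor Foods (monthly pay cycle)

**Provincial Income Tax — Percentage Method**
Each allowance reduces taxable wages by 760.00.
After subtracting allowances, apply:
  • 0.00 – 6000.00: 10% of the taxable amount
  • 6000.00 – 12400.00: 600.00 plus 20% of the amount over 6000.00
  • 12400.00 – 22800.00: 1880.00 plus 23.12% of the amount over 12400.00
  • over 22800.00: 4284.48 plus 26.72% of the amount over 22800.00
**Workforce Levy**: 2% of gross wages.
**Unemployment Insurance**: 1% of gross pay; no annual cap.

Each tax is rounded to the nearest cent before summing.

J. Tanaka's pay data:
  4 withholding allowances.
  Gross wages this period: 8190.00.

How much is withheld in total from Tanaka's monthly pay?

760.70

Provincial Income Tax: taxable = 8190.00 − 4×760.00 = 5150.00
  10% × 5150.00 = 515.00
Workforce Levy: 2% × 8190.00 = 163.80
Unemployment Insurance: 1% × 8190.00 = 81.90
Total: 515.00 + 163.80 + 81.90 = 760.70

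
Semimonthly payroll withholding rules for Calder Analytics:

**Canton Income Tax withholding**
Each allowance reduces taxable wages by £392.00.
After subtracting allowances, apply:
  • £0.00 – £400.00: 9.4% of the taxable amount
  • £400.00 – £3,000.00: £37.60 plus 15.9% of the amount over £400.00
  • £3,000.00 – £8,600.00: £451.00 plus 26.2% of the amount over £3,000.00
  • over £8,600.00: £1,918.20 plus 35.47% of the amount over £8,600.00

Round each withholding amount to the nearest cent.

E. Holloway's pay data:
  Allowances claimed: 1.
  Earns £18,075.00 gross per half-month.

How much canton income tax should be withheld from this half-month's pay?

Canton Income Tax: taxable = £18,075.00 − 1×£392.00 = £17,683.00
  £1,918.20 + 35.47% × (£17,683.00 − £8,600.00) = £1,918.20 + 35.47% × £9,083.00 = £5,139.94

£5,139.94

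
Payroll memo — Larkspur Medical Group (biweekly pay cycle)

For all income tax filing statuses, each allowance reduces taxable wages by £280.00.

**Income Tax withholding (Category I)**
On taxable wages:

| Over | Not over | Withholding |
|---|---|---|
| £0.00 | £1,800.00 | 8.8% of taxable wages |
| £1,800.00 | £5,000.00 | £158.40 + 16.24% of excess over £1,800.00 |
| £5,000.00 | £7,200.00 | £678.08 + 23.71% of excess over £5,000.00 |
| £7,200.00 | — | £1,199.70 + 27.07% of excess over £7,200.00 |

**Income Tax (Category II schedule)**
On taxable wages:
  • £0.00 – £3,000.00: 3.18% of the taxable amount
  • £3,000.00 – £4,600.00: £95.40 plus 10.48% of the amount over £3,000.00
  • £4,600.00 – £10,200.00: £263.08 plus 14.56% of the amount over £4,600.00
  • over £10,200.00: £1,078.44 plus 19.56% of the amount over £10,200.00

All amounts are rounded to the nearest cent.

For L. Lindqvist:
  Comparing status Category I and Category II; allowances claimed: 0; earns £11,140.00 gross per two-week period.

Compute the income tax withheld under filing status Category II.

£1,262.30

Income Tax (Category II): taxable = £11,140.00
  £1,078.44 + 19.56% × (£11,140.00 − £10,200.00) = £1,078.44 + 19.56% × £940.00 = £1,262.30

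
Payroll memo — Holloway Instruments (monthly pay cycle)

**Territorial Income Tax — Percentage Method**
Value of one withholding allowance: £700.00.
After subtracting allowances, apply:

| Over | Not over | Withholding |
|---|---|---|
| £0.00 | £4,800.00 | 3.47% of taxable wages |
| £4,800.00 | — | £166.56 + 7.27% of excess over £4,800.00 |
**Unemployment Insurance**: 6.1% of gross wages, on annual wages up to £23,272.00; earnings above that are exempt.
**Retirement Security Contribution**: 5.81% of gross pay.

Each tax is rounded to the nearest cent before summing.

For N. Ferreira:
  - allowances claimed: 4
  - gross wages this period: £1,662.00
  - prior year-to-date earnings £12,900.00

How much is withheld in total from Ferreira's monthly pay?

£197.94

Territorial Income Tax: taxable = £1,662.00 − 4×£700.00 = £-1,138.00
  Taxable ≤ 0 → £0.00
Unemployment Insurance: 6.1% × £1,662.00 = £101.38
Retirement Security Contribution: 5.81% × £1,662.00 = £96.56
Total: £0.00 + £101.38 + £96.56 = £197.94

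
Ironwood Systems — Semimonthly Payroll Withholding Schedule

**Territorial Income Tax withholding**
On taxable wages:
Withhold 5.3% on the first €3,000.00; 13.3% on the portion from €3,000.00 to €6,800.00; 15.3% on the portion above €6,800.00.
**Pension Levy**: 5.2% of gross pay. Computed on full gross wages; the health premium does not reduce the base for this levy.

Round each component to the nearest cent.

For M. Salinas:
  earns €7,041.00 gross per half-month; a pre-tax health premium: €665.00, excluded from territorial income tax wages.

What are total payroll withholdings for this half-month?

Territorial Income Tax: taxable = €7,041.00 − €665.00 = €6,376.00
  €159.00 + 13.3% × (€6,376.00 − €3,000.00) = €159.00 + 13.3% × €3,376.00 = €608.01
Pension Levy: 5.2% × €7,041.00 = €366.13
Total: €608.01 + €366.13 = €974.14

€974.14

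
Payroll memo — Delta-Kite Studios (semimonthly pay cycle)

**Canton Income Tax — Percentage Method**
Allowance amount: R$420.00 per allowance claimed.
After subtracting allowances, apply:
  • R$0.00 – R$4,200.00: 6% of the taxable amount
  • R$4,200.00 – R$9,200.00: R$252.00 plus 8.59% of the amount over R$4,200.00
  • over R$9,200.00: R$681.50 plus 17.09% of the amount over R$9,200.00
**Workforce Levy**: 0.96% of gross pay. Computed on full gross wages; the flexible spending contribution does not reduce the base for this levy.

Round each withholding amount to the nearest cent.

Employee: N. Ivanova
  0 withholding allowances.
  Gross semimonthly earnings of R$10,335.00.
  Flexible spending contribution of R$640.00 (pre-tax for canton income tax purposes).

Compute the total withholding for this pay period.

Canton Income Tax: taxable = R$10,335.00 − R$640.00 = R$9,695.00
  R$681.50 + 17.09% × (R$9,695.00 − R$9,200.00) = R$681.50 + 17.09% × R$495.00 = R$766.10
Workforce Levy: 0.96% × R$10,335.00 = R$99.22
Total: R$766.10 + R$99.22 = R$865.32

R$865.32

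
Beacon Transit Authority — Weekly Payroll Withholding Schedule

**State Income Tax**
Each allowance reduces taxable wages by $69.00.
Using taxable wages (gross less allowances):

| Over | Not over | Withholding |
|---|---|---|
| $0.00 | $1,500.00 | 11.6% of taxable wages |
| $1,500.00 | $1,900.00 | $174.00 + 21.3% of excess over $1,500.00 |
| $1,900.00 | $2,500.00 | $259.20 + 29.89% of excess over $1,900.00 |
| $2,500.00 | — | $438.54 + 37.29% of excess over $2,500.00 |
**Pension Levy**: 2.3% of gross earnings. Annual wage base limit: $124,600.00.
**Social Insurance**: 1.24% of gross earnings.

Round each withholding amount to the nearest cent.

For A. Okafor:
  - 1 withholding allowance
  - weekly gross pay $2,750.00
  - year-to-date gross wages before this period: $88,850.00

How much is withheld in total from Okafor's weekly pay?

State Income Tax: taxable = $2,750.00 − 1×$69.00 = $2,681.00
  $438.54 + 37.29% × ($2,681.00 − $2,500.00) = $438.54 + 37.29% × $181.00 = $506.03
Pension Levy: 2.3% × $2,750.00 = $63.25
Social Insurance: 1.24% × $2,750.00 = $34.10
Total: $506.03 + $63.25 + $34.10 = $603.38

$603.38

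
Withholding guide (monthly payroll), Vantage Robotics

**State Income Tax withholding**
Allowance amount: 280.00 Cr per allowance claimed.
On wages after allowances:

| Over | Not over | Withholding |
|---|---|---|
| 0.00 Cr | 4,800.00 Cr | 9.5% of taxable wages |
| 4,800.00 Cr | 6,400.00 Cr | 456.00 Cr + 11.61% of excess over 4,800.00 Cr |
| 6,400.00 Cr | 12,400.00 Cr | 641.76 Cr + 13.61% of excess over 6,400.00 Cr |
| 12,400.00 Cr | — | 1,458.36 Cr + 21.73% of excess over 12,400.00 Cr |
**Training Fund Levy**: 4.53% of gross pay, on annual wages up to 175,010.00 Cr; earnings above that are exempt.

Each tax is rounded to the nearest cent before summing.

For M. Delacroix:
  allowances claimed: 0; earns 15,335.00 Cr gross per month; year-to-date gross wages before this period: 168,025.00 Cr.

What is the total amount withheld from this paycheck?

2,412.56 Cr

State Income Tax: taxable = 15,335.00 Cr
  1,458.36 Cr + 21.73% × (15,335.00 Cr − 12,400.00 Cr) = 1,458.36 Cr + 21.73% × 2,935.00 Cr = 2,096.14 Cr
Training Fund Levy: cap 175,010.00 Cr − YTD 168,025.00 Cr = 6,985.00 Cr subject; 4.53% × 6,985.00 Cr = 316.42 Cr
Total: 2,096.14 Cr + 316.42 Cr = 2,412.56 Cr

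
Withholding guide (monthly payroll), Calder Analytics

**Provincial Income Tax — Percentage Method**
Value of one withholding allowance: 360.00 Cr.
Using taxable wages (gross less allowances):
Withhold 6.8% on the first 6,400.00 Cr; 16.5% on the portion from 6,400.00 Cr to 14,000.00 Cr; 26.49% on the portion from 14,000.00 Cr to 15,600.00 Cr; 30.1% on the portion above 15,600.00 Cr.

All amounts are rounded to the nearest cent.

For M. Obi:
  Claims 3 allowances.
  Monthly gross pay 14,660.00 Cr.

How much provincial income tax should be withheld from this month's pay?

Provincial Income Tax: taxable = 14,660.00 Cr − 3×360.00 Cr = 13,580.00 Cr
  435.20 Cr + 16.5% × (13,580.00 Cr − 6,400.00 Cr) = 435.20 Cr + 16.5% × 7,180.00 Cr = 1,619.90 Cr

1,619.90 Cr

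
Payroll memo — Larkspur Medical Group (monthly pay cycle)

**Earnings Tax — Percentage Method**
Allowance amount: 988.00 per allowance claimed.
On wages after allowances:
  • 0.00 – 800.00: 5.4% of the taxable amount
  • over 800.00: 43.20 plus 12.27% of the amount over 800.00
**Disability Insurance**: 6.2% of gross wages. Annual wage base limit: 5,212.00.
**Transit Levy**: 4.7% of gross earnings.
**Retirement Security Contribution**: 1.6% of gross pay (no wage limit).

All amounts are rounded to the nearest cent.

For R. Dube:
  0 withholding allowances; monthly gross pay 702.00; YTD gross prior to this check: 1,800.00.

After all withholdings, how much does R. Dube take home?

576.35

Earnings Tax: taxable = 702.00
  5.4% × 702.00 = 37.91
Disability Insurance: 6.2% × 702.00 = 43.52
Transit Levy: 4.7% × 702.00 = 32.99
Retirement Security Contribution: 1.6% × 702.00 = 11.23
Total withheld: 37.91 + 43.52 + 32.99 + 11.23 = 125.65
Net pay: 702.00 − 125.65 = 576.35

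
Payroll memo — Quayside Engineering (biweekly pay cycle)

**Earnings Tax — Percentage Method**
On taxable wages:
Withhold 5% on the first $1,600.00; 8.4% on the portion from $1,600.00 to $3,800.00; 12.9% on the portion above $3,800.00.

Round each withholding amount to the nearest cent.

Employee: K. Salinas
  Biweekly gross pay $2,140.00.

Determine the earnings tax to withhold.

$125.36

Earnings Tax: taxable = $2,140.00
  $80.00 + 8.4% × ($2,140.00 − $1,600.00) = $80.00 + 8.4% × $540.00 = $125.36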